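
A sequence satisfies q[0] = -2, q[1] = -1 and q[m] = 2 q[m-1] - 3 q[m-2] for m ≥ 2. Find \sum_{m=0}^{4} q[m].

22

q[2] = 2·(-1) - 3·(-2) = 4
q[3] = 2·4 - 3·(-1) = 11
q[4] = 2·11 - 3·4 = 10
Sum = (-2) + (-1) + 4 + 11 + 10 = 22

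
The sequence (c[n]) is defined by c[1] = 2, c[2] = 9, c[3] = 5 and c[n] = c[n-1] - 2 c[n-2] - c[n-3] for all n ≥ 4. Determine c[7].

74

c[4] = 5 - 2(9) - 2 = -15
c[5] = (-15) - 2(5) - 9 = -34
c[6] = (-34) - 2(-15) - 5 = -9
c[7] = (-9) - 2(-34) - (-15) = 74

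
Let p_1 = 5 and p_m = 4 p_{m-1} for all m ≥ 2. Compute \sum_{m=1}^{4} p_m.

p_2 = 4(5) = 20
p_3 = 4(20) = 80
p_4 = 4(80) = 320
Sum = 5 + 20 + 80 + 320 = 425

425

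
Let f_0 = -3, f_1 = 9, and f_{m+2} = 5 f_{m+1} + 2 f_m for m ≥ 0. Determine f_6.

32991

f_2 = 5(9) + 2(-3) = 39
f_3 = 5(39) + 2(9) = 213
f_4 = 5(213) + 2(39) = 1143
f_5 = 5(1143) + 2(213) = 6141
f_6 = 5(6141) + 2(1143) = 32991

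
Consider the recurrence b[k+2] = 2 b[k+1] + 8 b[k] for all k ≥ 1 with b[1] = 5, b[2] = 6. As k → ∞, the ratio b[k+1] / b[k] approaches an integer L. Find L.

4

The characteristic equation is r^2 - 2r - 8 = 0, which factors as (r - 4)(r + 2) = 0.
So the roots are 4 and -2. Since |4| > |-2| and the coefficient of 4^k is non-zero, the ratio tends to 4.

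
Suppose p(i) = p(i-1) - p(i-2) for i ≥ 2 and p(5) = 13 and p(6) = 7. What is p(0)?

7

Rearranging, p(i-2) = -(p(i) - p(i-1)).
p(4) = -(7 - 13) = 6
p(3) = -(13 - 6) = -7
p(2) = -(6 - (-7)) = -13
p(1) = -(-7 - (-13)) = -6
p(0) = -(-13 - (-6)) = 7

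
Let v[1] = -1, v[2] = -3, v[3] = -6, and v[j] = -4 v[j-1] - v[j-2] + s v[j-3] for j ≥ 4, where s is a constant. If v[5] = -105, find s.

-3

v[4] = 27 - s
v[5] = -102 + s
So -102 + s = -105, giving s = -3.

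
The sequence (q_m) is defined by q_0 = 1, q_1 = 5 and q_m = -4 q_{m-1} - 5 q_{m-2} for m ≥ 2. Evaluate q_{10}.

21575

q_2 = -4·5 - 5·1 = -25
q_3 = -4·(-25) - 5·5 = 75
q_4 = -4·75 - 5·(-25) = -175
q_5 = -4·(-175) - 5·75 = 325
q_6 = -4·325 - 5·(-175) = -425
q_7 = -4·(-425) - 5·325 = 75
q_8 = -4·75 - 5·(-425) = 1825
q_9 = -4·1825 - 5·75 = -7675
q_{10} = -4·(-7675) - 5·1825 = 21575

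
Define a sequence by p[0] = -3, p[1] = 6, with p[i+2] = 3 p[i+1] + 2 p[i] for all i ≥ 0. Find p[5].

600

p[2] = 3(6) + 2(-3) = 12
p[3] = 3(12) + 2(6) = 48
p[4] = 3(48) + 2(12) = 168
p[5] = 3(168) + 2(48) = 600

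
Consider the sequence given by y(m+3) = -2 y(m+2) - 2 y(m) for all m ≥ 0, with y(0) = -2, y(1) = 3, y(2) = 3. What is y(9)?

y(3) = -2*3 - 2*(-2) = -2
y(4) = -2*(-2) - 2*3 = -2
y(5) = -2*(-2) - 2*3 = -2
y(6) = -2*(-2) - 2*(-2) = 8
y(7) = -2*8 - 2*(-2) = -12
y(8) = -2*(-12) - 2*(-2) = 28
y(9) = -2*28 - 2*8 = -72

-72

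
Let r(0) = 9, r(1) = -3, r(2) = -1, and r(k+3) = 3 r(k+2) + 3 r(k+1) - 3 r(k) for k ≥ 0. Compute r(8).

r(3) = 3*(-1) + 3*(-3) - 3*9 = -39
r(4) = 3*(-39) + 3*(-1) - 3*(-3) = -111
r(5) = 3*(-111) + 3*(-39) - 3*(-1) = -447
r(6) = 3*(-447) + 3*(-111) - 3*(-39) = -1557
r(7) = 3*(-1557) + 3*(-447) - 3*(-111) = -5679
r(8) = 3*(-5679) + 3*(-1557) - 3*(-447) = -20367

-20367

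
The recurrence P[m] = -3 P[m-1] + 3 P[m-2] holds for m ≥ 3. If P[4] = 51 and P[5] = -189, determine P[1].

Rearranging, P[m-2] = (P[m] + 3 P[m-1]) / 3.
P[3] = (-189 + 3(51)) / 3 = -36/3 = -12
P[2] = (51 + 3(-12)) / 3 = 15/3 = 5
P[1] = (-12 + 3(5)) / 3 = 3/3 = 1

1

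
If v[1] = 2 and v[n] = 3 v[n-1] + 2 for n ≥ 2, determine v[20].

The fixed point is 2/(1 - 3) = -1, so v[n] + 1 = 3(v[n-1] + 1).
Hence v[n] = 3·3^{n-1} - 1.
v[20] = 3·3^{19} - 1 = 3·1162261467 - 1 = 3486784400.

3486784400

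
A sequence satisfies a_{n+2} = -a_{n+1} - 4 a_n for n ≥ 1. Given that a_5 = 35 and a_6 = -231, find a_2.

-7

Rearranging, a_{n-2} = (a_n + a_{n-1}) / -4.
a_4 = (-231 + 35) / -4 = -196/-4 = 49
a_3 = (35 + 49) / -4 = 84/-4 = -21
a_2 = (49 + (-21)) / -4 = 28/-4 = -7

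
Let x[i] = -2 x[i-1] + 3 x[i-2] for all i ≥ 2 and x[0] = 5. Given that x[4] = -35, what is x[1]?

Let x[1] = y.
x[2] = 15 - 2y
x[3] = -30 + 7y
x[4] = 105 - 20y
So 105 - 20y = -35, giving y = 7.

7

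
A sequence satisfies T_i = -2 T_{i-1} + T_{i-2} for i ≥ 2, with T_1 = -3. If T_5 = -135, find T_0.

4

Let T_0 = w.
T_2 = 6 + w
T_3 = -15 - 2w
T_4 = 36 + 5w
T_5 = -87 - 12w
So -87 - 12w = -135, giving w = 4.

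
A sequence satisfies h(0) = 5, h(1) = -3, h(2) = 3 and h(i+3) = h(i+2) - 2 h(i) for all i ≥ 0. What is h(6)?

7

h(3) = 3 - 2*5 = -7
h(4) = (-7) - 2*(-3) = -1
h(5) = (-1) - 2*3 = -7
h(6) = (-7) - 2*(-7) = 7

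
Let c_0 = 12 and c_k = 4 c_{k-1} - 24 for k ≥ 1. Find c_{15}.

4294967304

The fixed point is -24/(1 - 4) = 8, so c_k - 8 = 4(c_{k-1} - 8).
Hence c_k = 4·4^k + 8.
c_{15} = 4·4^{15} + 8 = 4·1073741824 + 8 = 4294967304.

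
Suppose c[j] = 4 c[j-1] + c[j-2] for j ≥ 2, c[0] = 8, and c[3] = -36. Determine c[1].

Let c[1] = w.
c[2] = 8 + 4w
c[3] = 32 + 17w
So 32 + 17w = -36, giving w = -4.

-4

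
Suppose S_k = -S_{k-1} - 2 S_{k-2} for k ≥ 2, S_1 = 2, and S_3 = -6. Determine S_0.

Let S_0 = y.
S_2 = -2 - 2y
S_3 = -2 + 2y
So -2 + 2y = -6, giving y = -2.

-2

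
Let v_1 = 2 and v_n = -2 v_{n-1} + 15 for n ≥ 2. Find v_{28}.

402653189

The fixed point is 15/(1 + 2) = 5, so v_n - 5 = -2(v_{n-1} - 5).
Hence v_n = -3·(-2)^{n-1} + 5.
v_{28} = -3·(-2)^{27} + 5 = -3·-134217728 + 5 = 402653189.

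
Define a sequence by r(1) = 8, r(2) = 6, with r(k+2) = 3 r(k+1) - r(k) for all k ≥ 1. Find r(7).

424

r(3) = 3·6 - 8 = 10
r(4) = 3·10 - 6 = 24
r(5) = 3·24 - 10 = 62
r(6) = 3·62 - 24 = 162
r(7) = 3·162 - 62 = 424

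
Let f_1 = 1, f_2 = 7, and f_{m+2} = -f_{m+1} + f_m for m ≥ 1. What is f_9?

f_3 = -7 + 1 = -6
f_4 = -(-6) + 7 = 13
f_5 = -13 + (-6) = -19
f_6 = -(-19) + 13 = 32
f_7 = -32 + (-19) = -51
f_8 = -(-51) + 32 = 83
f_9 = -83 + (-51) = -134

-134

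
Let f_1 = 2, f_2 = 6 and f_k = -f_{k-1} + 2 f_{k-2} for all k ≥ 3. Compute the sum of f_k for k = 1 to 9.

-198

f_3 = -6 + 2·2 = -2
f_4 = -(-2) + 2·6 = 14
f_5 = -14 + 2·(-2) = -18
f_6 = -(-18) + 2·14 = 46
f_7 = -46 + 2·(-18) = -82
f_8 = -(-82) + 2·46 = 174
f_9 = -174 + 2·(-82) = -338
Sum = 2 + 6 + (-2) + 14 + (-18) + 46 + (-82) + 174 + (-338) = -198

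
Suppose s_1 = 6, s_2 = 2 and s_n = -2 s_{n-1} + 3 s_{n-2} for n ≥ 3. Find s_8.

s_3 = -2·2 + 3·6 = 14
s_4 = -2·14 + 3·2 = -22
s_5 = -2·(-22) + 3·14 = 86
s_6 = -2·86 + 3·(-22) = -238
s_7 = -2·(-238) + 3·86 = 734
s_8 = -2·734 + 3·(-238) = -2182

-2182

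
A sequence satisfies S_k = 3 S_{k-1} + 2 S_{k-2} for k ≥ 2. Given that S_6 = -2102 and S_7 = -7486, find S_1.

-2

Rearranging, S_{k-2} = (S_k - 3 S_{k-1}) / 2.
S_5 = (-7486 - 3(-2102)) / 2 = -1180/2 = -590
S_4 = (-2102 - 3(-590)) / 2 = -332/2 = -166
S_3 = (-590 - 3(-166)) / 2 = -92/2 = -46
S_2 = (-166 - 3(-46)) / 2 = -28/2 = -14
S_1 = (-46 - 3(-14)) / 2 = -4/2 = -2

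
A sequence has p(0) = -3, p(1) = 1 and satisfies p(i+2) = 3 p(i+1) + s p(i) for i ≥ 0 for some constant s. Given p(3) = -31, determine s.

p(2) = 3 - 3s
p(3) = 9 - 8s
So 9 - 8s = -31, giving s = 5.

5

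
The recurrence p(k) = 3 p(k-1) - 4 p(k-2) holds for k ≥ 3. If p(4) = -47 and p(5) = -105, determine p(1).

Rearranging, p(k-2) = (p(k) - 3 p(k-1)) / -4.
p(3) = (-105 - 3(-47)) / -4 = 36/-4 = -9
p(2) = (-47 - 3(-9)) / -4 = -20/-4 = 5
p(1) = (-9 - 3(5)) / -4 = -24/-4 = 6

6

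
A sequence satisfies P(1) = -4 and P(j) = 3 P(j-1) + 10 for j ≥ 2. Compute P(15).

4782964

The fixed point is 10/(1 - 3) = -5, so P(j) + 5 = 3(P(j-1) + 5).
Hence P(j) = 1·3^{j-1} - 5.
P(15) = 1·3^{14} - 5 = 1·4782969 - 5 = 4782964.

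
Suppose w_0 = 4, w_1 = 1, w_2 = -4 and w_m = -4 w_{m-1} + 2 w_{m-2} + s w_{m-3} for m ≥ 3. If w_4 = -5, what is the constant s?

w_3 = 18 + 4s
w_4 = -80 - 15s
So -80 - 15s = -5, giving s = -5.

-5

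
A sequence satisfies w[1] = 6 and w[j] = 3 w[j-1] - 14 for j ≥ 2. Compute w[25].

The fixed point is -14/(1 - 3) = 7, so w[j] - 7 = 3(w[j-1] - 7).
Hence w[j] = -1·3^{j-1} + 7.
w[25] = -1·3^{24} + 7 = -1·282429536481 + 7 = -282429536474.

-282429536474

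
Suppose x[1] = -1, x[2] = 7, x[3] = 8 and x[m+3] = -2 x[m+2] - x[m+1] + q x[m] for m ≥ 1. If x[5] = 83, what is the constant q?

5

x[4] = -23 - q
x[5] = 38 + 9q
So 38 + 9q = 83, giving q = 5.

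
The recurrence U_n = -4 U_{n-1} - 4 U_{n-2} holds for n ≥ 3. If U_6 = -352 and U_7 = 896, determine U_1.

Rearranging, U_{n-2} = (U_n + 4 U_{n-1}) / -4.
U_5 = (896 + 4·(-352)) / -4 = -512/-4 = 128
U_4 = (-352 + 4·128) / -4 = 160/-4 = -40
U_3 = (128 + 4·(-40)) / -4 = -32/-4 = 8
U_2 = (-40 + 4·8) / -4 = -8/-4 = 2
U_1 = (8 + 4·2) / -4 = 16/-4 = -4

-4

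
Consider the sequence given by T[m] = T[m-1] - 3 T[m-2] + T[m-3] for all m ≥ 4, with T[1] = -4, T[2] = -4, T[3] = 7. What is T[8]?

T[4] = 7 - 3·(-4) + (-4) = 15
T[5] = 15 - 3·7 + (-4) = -10
T[6] = (-10) - 3·15 + 7 = -48
T[7] = (-48) - 3·(-10) + 15 = -3
T[8] = (-3) - 3·(-48) + (-10) = 131

131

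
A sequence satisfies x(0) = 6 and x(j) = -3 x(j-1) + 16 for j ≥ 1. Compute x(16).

86093446

The fixed point is 16/(1 + 3) = 4, so x(j) - 4 = -3(x(j-1) - 4).
Hence x(j) = 2·(-3)^j + 4.
x(16) = 2·(-3)^{16} + 4 = 2·43046721 + 4 = 86093446.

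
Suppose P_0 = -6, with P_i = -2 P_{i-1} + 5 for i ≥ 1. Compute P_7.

P_1 = -2(-6) + 5 = 17
P_2 = -2(17) + 5 = -29
P_3 = -2(-29) + 5 = 63
P_4 = -2(63) + 5 = -121
P_5 = -2(-121) + 5 = 247
P_6 = -2(247) + 5 = -489
P_7 = -2(-489) + 5 = 983

983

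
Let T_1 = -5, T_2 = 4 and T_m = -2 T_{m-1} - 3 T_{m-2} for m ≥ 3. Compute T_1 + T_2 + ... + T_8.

T_3 = -2*4 - 3*(-5) = 7
T_4 = -2*7 - 3*4 = -26
T_5 = -2*(-26) - 3*7 = 31
T_6 = -2*31 - 3*(-26) = 16
T_7 = -2*16 - 3*31 = -125
T_8 = -2*(-125) - 3*16 = 202
Sum = (-5) + 4 + 7 + (-26) + 31 + 16 + (-125) + 202 = 104

104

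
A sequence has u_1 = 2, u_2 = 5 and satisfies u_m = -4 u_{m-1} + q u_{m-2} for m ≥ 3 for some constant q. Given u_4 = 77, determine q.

1

u_3 = -20 + 2q
u_4 = 80 - 3q
So 80 - 3q = 77, giving q = 1.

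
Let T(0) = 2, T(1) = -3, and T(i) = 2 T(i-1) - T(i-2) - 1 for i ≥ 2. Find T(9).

T(2) = 2*(-3) - 2 - 1 = -9
T(3) = 2*(-9) - (-3) - 1 = -16
T(4) = 2*(-16) - (-9) - 1 = -24
T(5) = 2*(-24) - (-16) - 1 = -33
T(6) = 2*(-33) - (-24) - 1 = -43
T(7) = 2*(-43) - (-33) - 1 = -54
T(8) = 2*(-54) - (-43) - 1 = -66
T(9) = 2*(-66) - (-54) - 1 = -79

-79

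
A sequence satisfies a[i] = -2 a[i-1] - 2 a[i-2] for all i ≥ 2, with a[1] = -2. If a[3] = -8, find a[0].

Let a[0] = y.
a[2] = 4 - 2y
a[3] = -4 + 4y
So -4 + 4y = -8, giving y = -1.

-1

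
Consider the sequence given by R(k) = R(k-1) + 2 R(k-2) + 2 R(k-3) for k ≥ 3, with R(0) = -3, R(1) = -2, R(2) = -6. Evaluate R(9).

R(3) = (-6) + 2(-2) + 2(-3) = -16
R(4) = (-16) + 2(-6) + 2(-2) = -32
R(5) = (-32) + 2(-16) + 2(-6) = -76
R(6) = (-76) + 2(-32) + 2(-16) = -172
R(7) = (-172) + 2(-76) + 2(-32) = -388
R(8) = (-388) + 2(-172) + 2(-76) = -884
R(9) = (-884) + 2(-388) + 2(-172) = -2004

-2004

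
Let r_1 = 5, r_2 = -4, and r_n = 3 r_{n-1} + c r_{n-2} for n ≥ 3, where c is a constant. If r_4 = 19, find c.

r_3 = -12 + 5c
r_4 = -36 + 11c
So -36 + 11c = 19, giving c = 5.

5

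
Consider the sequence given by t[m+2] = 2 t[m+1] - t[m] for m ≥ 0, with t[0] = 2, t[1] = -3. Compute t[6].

-28

t[2] = 2·(-3) - 2 = -8
t[3] = 2·(-8) - (-3) = -13
t[4] = 2·(-13) - (-8) = -18
t[5] = 2·(-18) - (-13) = -23
t[6] = 2·(-23) - (-18) = -28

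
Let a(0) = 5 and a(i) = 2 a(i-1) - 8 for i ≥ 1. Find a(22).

The fixed point is -8/(1 - 2) = 8, so a(i) - 8 = 2(a(i-1) - 8).
Hence a(i) = -3·2^i + 8.
a(22) = -3·2^{22} + 8 = -3·4194304 + 8 = -12582904.

-12582904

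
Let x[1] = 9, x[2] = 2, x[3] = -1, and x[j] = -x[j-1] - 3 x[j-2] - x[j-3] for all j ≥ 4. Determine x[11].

-517

x[4] = -(-1) - 3·2 - 9 = -14
x[5] = -(-14) - 3·(-1) - 2 = 15
x[6] = -15 - 3·(-14) - (-1) = 28
x[7] = -28 - 3·15 - (-14) = -59
x[8] = -(-59) - 3·28 - 15 = -40
x[9] = -(-40) - 3·(-59) - 28 = 189
x[10] = -189 - 3·(-40) - (-59) = -10
x[11] = -(-10) - 3·189 - (-40) = -517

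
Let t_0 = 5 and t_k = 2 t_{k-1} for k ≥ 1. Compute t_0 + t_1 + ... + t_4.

t_1 = 2·5 = 10
t_2 = 2·10 = 20
t_3 = 2·20 = 40
t_4 = 2·40 = 80
Sum = 5 + 10 + 20 + 40 + 80 = 155

155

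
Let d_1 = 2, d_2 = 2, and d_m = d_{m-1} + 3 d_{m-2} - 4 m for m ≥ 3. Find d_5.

-46

d_3 = 2 + 3·2 - 12 = -4
d_4 = (-4) + 3·2 - 16 = -14
d_5 = (-14) + 3·(-4) - 20 = -46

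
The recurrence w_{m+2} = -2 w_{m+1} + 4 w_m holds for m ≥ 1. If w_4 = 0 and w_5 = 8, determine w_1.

Rearranging, w_{m-2} = (w_m + 2 w_{m-1}) / 4.
w_3 = (8 + 2·0) / 4 = 8/4 = 2
w_2 = (0 + 2·2) / 4 = 4/4 = 1
w_1 = (2 + 2·1) / 4 = 4/4 = 1

1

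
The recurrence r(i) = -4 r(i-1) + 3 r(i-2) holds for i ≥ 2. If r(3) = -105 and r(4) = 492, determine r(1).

Rearranging, r(i-2) = (r(i) + 4 r(i-1)) / 3.
r(2) = (492 + 4(-105)) / 3 = 72/3 = 24
r(1) = (-105 + 4(24)) / 3 = -9/3 = -3

-3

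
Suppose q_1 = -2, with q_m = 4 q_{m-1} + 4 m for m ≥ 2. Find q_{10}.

291256

q_2 = 4(-2) + 8 = 0
q_3 = 4(0) + 12 = 12
q_4 = 4(12) + 16 = 64
q_5 = 4(64) + 20 = 276
q_6 = 4(276) + 24 = 1128
q_7 = 4(1128) + 28 = 4540
q_8 = 4(4540) + 32 = 18192
q_9 = 4(18192) + 36 = 72804
q_{10} = 4(72804) + 40 = 291256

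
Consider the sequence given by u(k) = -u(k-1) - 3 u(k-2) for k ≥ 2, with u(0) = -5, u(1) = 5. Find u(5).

80

u(2) = -5 - 3(-5) = 10
u(3) = -10 - 3(5) = -25
u(4) = -(-25) - 3(10) = -5
u(5) = -(-5) - 3(-25) = 80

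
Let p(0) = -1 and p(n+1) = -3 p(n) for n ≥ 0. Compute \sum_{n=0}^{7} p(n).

p(1) = -3·(-1) = 3
p(2) = -3·3 = -9
p(3) = -3·(-9) = 27
p(4) = -3·27 = -81
p(5) = -3·(-81) = 243
p(6) = -3·243 = -729
p(7) = -3·(-729) = 2187
Sum = (-1) + 3 + (-9) + 27 + (-81) + 243 + (-729) + 2187 = 1640

1640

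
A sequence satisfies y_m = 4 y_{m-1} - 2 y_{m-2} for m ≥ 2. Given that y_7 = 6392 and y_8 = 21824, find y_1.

1

Rearranging, y_{m-2} = (y_m - 4 y_{m-1}) / -2.
y_6 = (21824 - 4(6392)) / -2 = -3744/-2 = 1872
y_5 = (6392 - 4(1872)) / -2 = -1096/-2 = 548
y_4 = (1872 - 4(548)) / -2 = -320/-2 = 160
y_3 = (548 - 4(160)) / -2 = -92/-2 = 46
y_2 = (160 - 4(46)) / -2 = -24/-2 = 12
y_1 = (46 - 4(12)) / -2 = -2/-2 = 1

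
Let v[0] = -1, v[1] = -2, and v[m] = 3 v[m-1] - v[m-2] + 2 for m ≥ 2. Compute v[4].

v[2] = 3*(-2) - (-1) + 2 = -3
v[3] = 3*(-3) - (-2) + 2 = -5
v[4] = 3*(-5) - (-3) + 2 = -10

-10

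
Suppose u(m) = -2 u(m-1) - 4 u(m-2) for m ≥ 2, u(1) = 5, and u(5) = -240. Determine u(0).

5

Let u(0) = z.
u(2) = -10 - 4z
u(3) = 8z
u(4) = 40
u(5) = -80 - 32z
So -80 - 32z = -240, giving z = 5.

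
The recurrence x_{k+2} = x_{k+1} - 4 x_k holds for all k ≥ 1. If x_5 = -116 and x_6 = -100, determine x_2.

Rearranging, x_{k-2} = (x_k - x_{k-1}) / -4.
x_4 = (-100 - (-116)) / -4 = 16/-4 = -4
x_3 = (-116 - (-4)) / -4 = -112/-4 = 28
x_2 = (-4 - 28) / -4 = -32/-4 = 8

8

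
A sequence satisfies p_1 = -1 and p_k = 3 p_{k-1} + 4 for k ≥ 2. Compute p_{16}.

The fixed point is 4/(1 - 3) = -2, so p_k + 2 = 3(p_{k-1} + 2).
Hence p_k = 1·3^{k-1} - 2.
p_{16} = 1·3^{15} - 2 = 1·14348907 - 2 = 14348905.

14348905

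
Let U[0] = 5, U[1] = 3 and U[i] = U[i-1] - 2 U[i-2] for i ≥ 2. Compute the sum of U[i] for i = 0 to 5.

16

U[2] = 3 - 2*5 = -7
U[3] = (-7) - 2*3 = -13
U[4] = (-13) - 2*(-7) = 1
U[5] = 1 - 2*(-13) = 27
Sum = 5 + 3 + (-7) + (-13) + 1 + 27 = 16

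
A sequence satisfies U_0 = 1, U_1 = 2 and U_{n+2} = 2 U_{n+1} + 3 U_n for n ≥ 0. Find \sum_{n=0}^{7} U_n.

2460

U_2 = 2*2 + 3*1 = 7
U_3 = 2*7 + 3*2 = 20
U_4 = 2*20 + 3*7 = 61
U_5 = 2*61 + 3*20 = 182
U_6 = 2*182 + 3*61 = 547
U_7 = 2*547 + 3*182 = 1640
Sum = 1 + 2 + 7 + 20 + 61 + 182 + 547 + 1640 = 2460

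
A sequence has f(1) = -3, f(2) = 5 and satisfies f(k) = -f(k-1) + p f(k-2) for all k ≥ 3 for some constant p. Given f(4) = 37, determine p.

4

f(3) = -5 - 3p
f(4) = 5 + 8p
So 5 + 8p = 37, giving p = 4.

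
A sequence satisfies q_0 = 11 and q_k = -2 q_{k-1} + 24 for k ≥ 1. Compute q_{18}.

The fixed point is 24/(1 + 2) = 8, so q_k - 8 = -2(q_{k-1} - 8).
Hence q_k = 3·(-2)^k + 8.
q_{18} = 3·(-2)^{18} + 8 = 3·262144 + 8 = 786440.

786440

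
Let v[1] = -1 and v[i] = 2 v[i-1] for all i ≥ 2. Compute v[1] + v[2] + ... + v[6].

-63

v[2] = 2(-1) = -2
v[3] = 2(-2) = -4
v[4] = 2(-4) = -8
v[5] = 2(-8) = -16
v[6] = 2(-16) = -32
Sum = (-1) + (-2) + (-4) + (-8) + (-16) + (-32) = -63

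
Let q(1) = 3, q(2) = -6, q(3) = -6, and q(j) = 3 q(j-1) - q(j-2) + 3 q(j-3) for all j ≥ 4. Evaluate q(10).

-5910

q(4) = 3(-6) - (-6) + 3(3) = -3
q(5) = 3(-3) - (-6) + 3(-6) = -21
q(6) = 3(-21) - (-3) + 3(-6) = -78
q(7) = 3(-78) - (-21) + 3(-3) = -222
q(8) = 3(-222) - (-78) + 3(-21) = -651
q(9) = 3(-651) - (-222) + 3(-78) = -1965
q(10) = 3(-1965) - (-651) + 3(-222) = -5910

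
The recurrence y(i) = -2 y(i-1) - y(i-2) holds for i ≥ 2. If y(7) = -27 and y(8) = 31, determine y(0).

-1

Rearranging, y(i-2) = -(y(i) + 2 y(i-1)).
y(6) = -(31 + 2*(-27)) = 23
y(5) = -(-27 + 2*23) = -19
y(4) = -(23 + 2*(-19)) = 15
y(3) = -(-19 + 2*15) = -11
y(2) = -(15 + 2*(-11)) = 7
y(1) = -(-11 + 2*7) = -3
y(0) = -(7 + 2*(-3)) = -1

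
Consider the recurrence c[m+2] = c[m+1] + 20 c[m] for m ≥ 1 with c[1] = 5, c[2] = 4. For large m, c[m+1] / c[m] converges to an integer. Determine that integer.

The characteristic equation is r^2 - r - 20 = 0, which factors as (r - 5)(r + 4) = 0.
So the roots are 5 and -4. Since |5| > |-4| and the coefficient of 5^m is non-zero, the ratio tends to 5.

5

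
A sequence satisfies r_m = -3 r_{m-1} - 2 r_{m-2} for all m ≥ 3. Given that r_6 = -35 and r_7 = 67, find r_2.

-5

Rearranging, r_{m-2} = (r_m + 3 r_{m-1}) / -2.
r_5 = (67 + 3*(-35)) / -2 = -38/-2 = 19
r_4 = (-35 + 3*19) / -2 = 22/-2 = -11
r_3 = (19 + 3*(-11)) / -2 = -14/-2 = 7
r_2 = (-11 + 3*7) / -2 = 10/-2 = -5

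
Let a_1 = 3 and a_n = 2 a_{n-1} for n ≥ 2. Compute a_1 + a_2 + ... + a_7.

381

a_2 = 2·3 = 6
a_3 = 2·6 = 12
a_4 = 2·12 = 24
a_5 = 2·24 = 48
a_6 = 2·48 = 96
a_7 = 2·96 = 192
Sum = 3 + 6 + 12 + 24 + 48 + 96 + 192 = 381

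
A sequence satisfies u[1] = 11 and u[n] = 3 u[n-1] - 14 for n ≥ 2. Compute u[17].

The fixed point is -14/(1 - 3) = 7, so u[n] - 7 = 3(u[n-1] - 7).
Hence u[n] = 4·3^{n-1} + 7.
u[17] = 4·3^{16} + 7 = 4·43046721 + 7 = 172186891.

172186891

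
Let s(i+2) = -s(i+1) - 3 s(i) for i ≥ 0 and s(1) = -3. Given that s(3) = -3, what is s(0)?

Let s(0) = x.
s(2) = 3 - 3x
s(3) = 6 + 3x
So 6 + 3x = -3, giving x = -3.

-3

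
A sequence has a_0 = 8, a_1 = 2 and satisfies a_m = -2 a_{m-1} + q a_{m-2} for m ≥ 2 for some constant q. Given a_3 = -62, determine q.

5

a_2 = -4 + 8q
a_3 = 8 - 14q
So 8 - 14q = -62, giving q = 5.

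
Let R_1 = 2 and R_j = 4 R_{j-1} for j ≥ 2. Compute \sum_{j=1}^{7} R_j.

R_2 = 4(2) = 8
R_3 = 4(8) = 32
R_4 = 4(32) = 128
R_5 = 4(128) = 512
R_6 = 4(512) = 2048
R_7 = 4(2048) = 8192
Sum = 2 + 8 + 32 + 128 + 512 + 2048 + 8192 = 10922

10922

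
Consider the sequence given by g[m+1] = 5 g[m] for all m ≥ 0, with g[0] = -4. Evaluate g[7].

g[1] = 5*(-4) = -20
g[2] = 5*(-20) = -100
g[3] = 5*(-100) = -500
g[4] = 5*(-500) = -2500
g[5] = 5*(-2500) = -12500
g[6] = 5*(-12500) = -62500
g[7] = 5*(-62500) = -312500

-312500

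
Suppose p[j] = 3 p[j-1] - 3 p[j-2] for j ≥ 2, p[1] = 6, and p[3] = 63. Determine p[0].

-3

Let p[0] = y.
p[2] = 18 - 3y
p[3] = 36 - 9y
So 36 - 9y = 63, giving y = -3.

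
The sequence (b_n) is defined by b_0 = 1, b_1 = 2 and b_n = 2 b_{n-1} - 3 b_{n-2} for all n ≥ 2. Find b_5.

-10

b_2 = 2·2 - 3·1 = 1
b_3 = 2·1 - 3·2 = -4
b_4 = 2·(-4) - 3·1 = -11
b_5 = 2·(-11) - 3·(-4) = -10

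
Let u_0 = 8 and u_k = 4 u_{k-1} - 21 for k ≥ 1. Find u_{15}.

1073741831

The fixed point is -21/(1 - 4) = 7, so u_k - 7 = 4(u_{k-1} - 7).
Hence u_k = 1·4^k + 7.
u_{15} = 1·4^{15} + 7 = 1·1073741824 + 7 = 1073741831.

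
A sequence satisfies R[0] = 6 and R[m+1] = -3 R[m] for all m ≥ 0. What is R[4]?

R[1] = -3·6 = -18
R[2] = -3·(-18) = 54
R[3] = -3·54 = -162
R[4] = -3·(-162) = 486

486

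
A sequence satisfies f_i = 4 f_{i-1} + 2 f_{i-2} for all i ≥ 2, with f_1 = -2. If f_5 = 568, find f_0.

Let f_0 = y.
f_2 = -8 + 2y
f_3 = -36 + 8y
f_4 = -160 + 36y
f_5 = -712 + 160y
So -712 + 160y = 568, giving y = 8.

8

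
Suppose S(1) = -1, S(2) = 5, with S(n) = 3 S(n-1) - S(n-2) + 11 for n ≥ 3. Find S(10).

31463

S(3) = 3*5 - (-1) + 11 = 27
S(4) = 3*27 - 5 + 11 = 87
S(5) = 3*87 - 27 + 11 = 245
S(6) = 3*245 - 87 + 11 = 659
S(7) = 3*659 - 245 + 11 = 1743
S(8) = 3*1743 - 659 + 11 = 4581
S(9) = 3*4581 - 1743 + 11 = 12011
S(10) = 3*12011 - 4581 + 11 = 31463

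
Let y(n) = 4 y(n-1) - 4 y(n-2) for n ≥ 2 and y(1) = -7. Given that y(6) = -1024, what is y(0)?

-1

Let y(0) = v.
y(2) = -28 - 4v
y(3) = -84 - 16v
y(4) = -224 - 48v
y(5) = -560 - 128v
y(6) = -1344 - 320v
So -1344 - 320v = -1024, giving v = -1.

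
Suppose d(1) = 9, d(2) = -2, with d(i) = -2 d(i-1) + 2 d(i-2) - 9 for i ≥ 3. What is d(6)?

-277

d(3) = -2*(-2) + 2*9 - 9 = 13
d(4) = -2*13 + 2*(-2) - 9 = -39
d(5) = -2*(-39) + 2*13 - 9 = 95
d(6) = -2*95 + 2*(-39) - 9 = -277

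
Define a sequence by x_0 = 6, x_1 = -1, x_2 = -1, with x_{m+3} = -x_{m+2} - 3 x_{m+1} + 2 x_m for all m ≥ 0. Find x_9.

704

x_3 = -(-1) - 3·(-1) + 2·6 = 16
x_4 = -16 - 3·(-1) + 2·(-1) = -15
x_5 = -(-15) - 3·16 + 2·(-1) = -35
x_6 = -(-35) - 3·(-15) + 2·16 = 112
x_7 = -112 - 3·(-35) + 2·(-15) = -37
x_8 = -(-37) - 3·112 + 2·(-35) = -369
x_9 = -(-369) - 3·(-37) + 2·112 = 704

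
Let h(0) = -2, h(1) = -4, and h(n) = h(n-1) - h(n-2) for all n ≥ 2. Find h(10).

h(2) = (-4) - (-2) = -2
h(3) = (-2) - (-4) = 2
h(4) = 2 - (-2) = 4
h(5) = 4 - 2 = 2
h(6) = 2 - 4 = -2
h(7) = (-2) - 2 = -4
h(8) = (-4) - (-2) = -2
h(9) = (-2) - (-4) = 2
h(10) = 2 - (-2) = 4

4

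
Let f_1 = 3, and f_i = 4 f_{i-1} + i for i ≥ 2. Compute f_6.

3866

f_2 = 4*3 + 2 = 14
f_3 = 4*14 + 3 = 59
f_4 = 4*59 + 4 = 240
f_5 = 4*240 + 5 = 965
f_6 = 4*965 + 6 = 3866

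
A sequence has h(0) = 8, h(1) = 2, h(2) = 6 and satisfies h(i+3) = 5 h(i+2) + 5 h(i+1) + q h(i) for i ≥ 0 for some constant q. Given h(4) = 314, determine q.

h(3) = 40 + 8q
h(4) = 230 + 42q
So 230 + 42q = 314, giving q = 2.

2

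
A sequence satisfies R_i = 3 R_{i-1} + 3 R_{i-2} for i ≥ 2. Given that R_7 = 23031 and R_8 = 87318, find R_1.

Rearranging, R_{i-2} = (R_i - 3 R_{i-1}) / 3.
R_6 = (87318 - 3·23031) / 3 = 18225/3 = 6075
R_5 = (23031 - 3·6075) / 3 = 4806/3 = 1602
R_4 = (6075 - 3·1602) / 3 = 1269/3 = 423
R_3 = (1602 - 3·423) / 3 = 333/3 = 111
R_2 = (423 - 3·111) / 3 = 90/3 = 30
R_1 = (111 - 3·30) / 3 = 21/3 = 7

7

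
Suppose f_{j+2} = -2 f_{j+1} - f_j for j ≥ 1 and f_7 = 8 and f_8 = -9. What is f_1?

Rearranging, f_{j-2} = -(f_j + 2 f_{j-1}).
f_6 = -(-9 + 2*8) = -7
f_5 = -(8 + 2*(-7)) = 6
f_4 = -(-7 + 2*6) = -5
f_3 = -(6 + 2*(-5)) = 4
f_2 = -(-5 + 2*4) = -3
f_1 = -(4 + 2*(-3)) = 2

2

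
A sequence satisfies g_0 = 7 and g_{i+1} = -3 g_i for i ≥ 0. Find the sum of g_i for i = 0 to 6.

3829

g_1 = -3*7 = -21
g_2 = -3*(-21) = 63
g_3 = -3*63 = -189
g_4 = -3*(-189) = 567
g_5 = -3*567 = -1701
g_6 = -3*(-1701) = 5103
Sum = 7 + (-21) + 63 + (-189) + 567 + (-1701) + 5103 = 3829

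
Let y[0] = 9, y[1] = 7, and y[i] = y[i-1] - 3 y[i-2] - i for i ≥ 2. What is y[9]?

416

y[2] = 7 - 3*9 - 2 = -22
y[3] = (-22) - 3*7 - 3 = -46
y[4] = (-46) - 3*(-22) - 4 = 16
y[5] = 16 - 3*(-46) - 5 = 149
y[6] = 149 - 3*16 - 6 = 95
y[7] = 95 - 3*149 - 7 = -359
y[8] = (-359) - 3*95 - 8 = -652
y[9] = (-652) - 3*(-359) - 9 = 416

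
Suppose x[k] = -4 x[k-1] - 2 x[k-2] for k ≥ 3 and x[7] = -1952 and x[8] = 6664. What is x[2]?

7

Rearranging, x[k-2] = (x[k] + 4 x[k-1]) / -2.
x[6] = (6664 + 4(-1952)) / -2 = -1144/-2 = 572
x[5] = (-1952 + 4(572)) / -2 = 336/-2 = -168
x[4] = (572 + 4(-168)) / -2 = -100/-2 = 50
x[3] = (-168 + 4(50)) / -2 = 32/-2 = -16
x[2] = (50 + 4(-16)) / -2 = -14/-2 = 7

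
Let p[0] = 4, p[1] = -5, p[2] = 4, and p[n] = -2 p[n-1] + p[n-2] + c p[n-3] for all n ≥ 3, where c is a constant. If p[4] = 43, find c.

-1

p[3] = -13 + 4c
p[4] = 30 - 13c
So 30 - 13c = 43, giving c = -1.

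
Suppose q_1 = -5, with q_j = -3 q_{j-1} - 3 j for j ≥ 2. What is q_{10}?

72573

q_2 = -3*(-5) - 6 = 9
q_3 = -3*9 - 9 = -36
q_4 = -3*(-36) - 12 = 96
q_5 = -3*96 - 15 = -303
q_6 = -3*(-303) - 18 = 891
q_7 = -3*891 - 21 = -2694
q_8 = -3*(-2694) - 24 = 8058
q_9 = -3*8058 - 27 = -24201
q_{10} = -3*(-24201) - 30 = 72573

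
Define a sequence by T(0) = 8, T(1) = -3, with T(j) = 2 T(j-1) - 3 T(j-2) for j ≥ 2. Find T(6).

294

T(2) = 2·(-3) - 3·8 = -30
T(3) = 2·(-30) - 3·(-3) = -51
T(4) = 2·(-51) - 3·(-30) = -12
T(5) = 2·(-12) - 3·(-51) = 129
T(6) = 2·129 - 3·(-12) = 294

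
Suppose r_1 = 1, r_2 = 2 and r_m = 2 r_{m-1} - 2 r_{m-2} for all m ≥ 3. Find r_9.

r_3 = 2*2 - 2*1 = 2
r_4 = 2*2 - 2*2 = 0
r_5 = 2*0 - 2*2 = -4
r_6 = 2*(-4) - 2*0 = -8
r_7 = 2*(-8) - 2*(-4) = -8
r_8 = 2*(-8) - 2*(-8) = 0
r_9 = 2*0 - 2*(-8) = 16

16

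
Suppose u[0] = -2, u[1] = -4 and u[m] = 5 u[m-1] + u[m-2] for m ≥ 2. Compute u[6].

u[2] = 5(-4) + (-2) = -22
u[3] = 5(-22) + (-4) = -114
u[4] = 5(-114) + (-22) = -592
u[5] = 5(-592) + (-114) = -3074
u[6] = 5(-3074) + (-592) = -15962

-15962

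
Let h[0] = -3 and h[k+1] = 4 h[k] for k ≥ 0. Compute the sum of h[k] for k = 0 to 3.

-255

h[1] = 4·(-3) = -12
h[2] = 4·(-12) = -48
h[3] = 4·(-48) = -192
Sum = (-3) + (-12) + (-48) + (-192) = -255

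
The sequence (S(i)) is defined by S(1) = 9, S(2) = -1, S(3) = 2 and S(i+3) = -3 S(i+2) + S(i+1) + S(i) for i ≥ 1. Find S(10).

2003

S(4) = -3*2 + (-1) + 9 = 2
S(5) = -3*2 + 2 + (-1) = -5
S(6) = -3*(-5) + 2 + 2 = 19
S(7) = -3*19 + (-5) + 2 = -60
S(8) = -3*(-60) + 19 + (-5) = 194
S(9) = -3*194 + (-60) + 19 = -623
S(10) = -3*(-623) + 194 + (-60) = 2003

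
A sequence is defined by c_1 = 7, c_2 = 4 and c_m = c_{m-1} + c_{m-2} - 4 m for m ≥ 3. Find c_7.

c_3 = 4 + 7 - 12 = -1
c_4 = (-1) + 4 - 16 = -13
c_5 = (-13) + (-1) - 20 = -34
c_6 = (-34) + (-13) - 24 = -71
c_7 = (-71) + (-34) - 28 = -133

-133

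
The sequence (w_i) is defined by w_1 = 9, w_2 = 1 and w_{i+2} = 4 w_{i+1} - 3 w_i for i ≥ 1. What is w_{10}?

w_3 = 4·1 - 3·9 = -23
w_4 = 4·(-23) - 3·1 = -95
w_5 = 4·(-95) - 3·(-23) = -311
w_6 = 4·(-311) - 3·(-95) = -959
w_7 = 4·(-959) - 3·(-311) = -2903
w_8 = 4·(-2903) - 3·(-959) = -8735
w_9 = 4·(-8735) - 3·(-2903) = -26231
w_{10} = 4·(-26231) - 3·(-8735) = -78719

-78719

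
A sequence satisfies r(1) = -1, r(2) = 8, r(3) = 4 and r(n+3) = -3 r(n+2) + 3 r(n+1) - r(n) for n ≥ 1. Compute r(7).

r(4) = -3·4 + 3·8 - (-1) = 13
r(5) = -3·13 + 3·4 - 8 = -35
r(6) = -3·(-35) + 3·13 - 4 = 140
r(7) = -3·140 + 3·(-35) - 13 = -538

-538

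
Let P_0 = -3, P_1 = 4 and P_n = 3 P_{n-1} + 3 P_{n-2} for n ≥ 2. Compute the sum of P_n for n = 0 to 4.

P_2 = 3·4 + 3·(-3) = 3
P_3 = 3·3 + 3·4 = 21
P_4 = 3·21 + 3·3 = 72
Sum = (-3) + 4 + 3 + 21 + 72 = 97

97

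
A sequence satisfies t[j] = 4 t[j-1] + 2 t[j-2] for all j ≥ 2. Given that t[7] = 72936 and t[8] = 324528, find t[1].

9

Rearranging, t[j-2] = (t[j] - 4 t[j-1]) / 2.
t[6] = (324528 - 4(72936)) / 2 = 32784/2 = 16392
t[5] = (72936 - 4(16392)) / 2 = 7368/2 = 3684
t[4] = (16392 - 4(3684)) / 2 = 1656/2 = 828
t[3] = (3684 - 4(828)) / 2 = 372/2 = 186
t[2] = (828 - 4(186)) / 2 = 84/2 = 42
t[1] = (186 - 4(42)) / 2 = 18/2 = 9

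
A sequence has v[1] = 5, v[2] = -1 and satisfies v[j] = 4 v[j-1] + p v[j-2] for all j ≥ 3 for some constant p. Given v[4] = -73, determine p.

v[3] = -4 + 5p
v[4] = -16 + 19p
So -16 + 19p = -73, giving p = -3.

-3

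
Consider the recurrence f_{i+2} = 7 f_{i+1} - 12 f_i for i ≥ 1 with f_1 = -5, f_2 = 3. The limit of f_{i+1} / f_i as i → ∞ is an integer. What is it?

The characteristic equation is r^2 - 7r + 12 = 0, which factors as (r - 4)(r - 3) = 0.
So the roots are 4 and 3. Since |4| > |3| and the coefficient of 4^i is non-zero, the ratio tends to 4.

4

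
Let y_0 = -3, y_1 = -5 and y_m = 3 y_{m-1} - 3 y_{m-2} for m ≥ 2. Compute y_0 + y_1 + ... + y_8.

406

y_2 = 3·(-5) - 3·(-3) = -6
y_3 = 3·(-6) - 3·(-5) = -3
y_4 = 3·(-3) - 3·(-6) = 9
y_5 = 3·9 - 3·(-3) = 36
y_6 = 3·36 - 3·9 = 81
y_7 = 3·81 - 3·36 = 135
y_8 = 3·135 - 3·81 = 162
Sum = (-3) + (-5) + (-6) + (-3) + 9 + 36 + 81 + 135 + 162 = 406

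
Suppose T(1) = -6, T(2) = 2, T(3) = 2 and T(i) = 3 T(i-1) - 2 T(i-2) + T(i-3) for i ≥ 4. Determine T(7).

-72

T(4) = 3·2 - 2·2 + (-6) = -4
T(5) = 3·(-4) - 2·2 + 2 = -14
T(6) = 3·(-14) - 2·(-4) + 2 = -32
T(7) = 3·(-32) - 2·(-14) + (-4) = -72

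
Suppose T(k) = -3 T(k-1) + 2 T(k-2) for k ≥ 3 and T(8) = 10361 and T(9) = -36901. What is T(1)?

2

Rearranging, T(k-2) = (T(k) + 3 T(k-1)) / 2.
T(7) = (-36901 + 3·10361) / 2 = -5818/2 = -2909
T(6) = (10361 + 3·(-2909)) / 2 = 1634/2 = 817
T(5) = (-2909 + 3·817) / 2 = -458/2 = -229
T(4) = (817 + 3·(-229)) / 2 = 130/2 = 65
T(3) = (-229 + 3·65) / 2 = -34/2 = -17
T(2) = (65 + 3·(-17)) / 2 = 14/2 = 7
T(1) = (-17 + 3·7) / 2 = 4/2 = 2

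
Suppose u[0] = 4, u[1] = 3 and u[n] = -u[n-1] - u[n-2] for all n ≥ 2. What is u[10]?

3

u[2] = -3 - 4 = -7
u[3] = -(-7) - 3 = 4
u[4] = -4 - (-7) = 3
u[5] = -3 - 4 = -7
u[6] = -(-7) - 3 = 4
u[7] = -4 - (-7) = 3
u[8] = -3 - 4 = -7
u[9] = -(-7) - 3 = 4
u[10] = -4 - (-7) = 3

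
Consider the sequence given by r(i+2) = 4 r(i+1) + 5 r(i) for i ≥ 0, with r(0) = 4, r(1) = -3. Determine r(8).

r(2) = 4(-3) + 5(4) = 8
r(3) = 4(8) + 5(-3) = 17
r(4) = 4(17) + 5(8) = 108
r(5) = 4(108) + 5(17) = 517
r(6) = 4(517) + 5(108) = 2608
r(7) = 4(2608) + 5(517) = 13017
r(8) = 4(13017) + 5(2608) = 65108

65108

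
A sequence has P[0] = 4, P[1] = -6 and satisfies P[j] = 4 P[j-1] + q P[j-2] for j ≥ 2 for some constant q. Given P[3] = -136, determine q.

P[2] = -24 + 4q
P[3] = -96 + 10q
So -96 + 10q = -136, giving q = -4.

-4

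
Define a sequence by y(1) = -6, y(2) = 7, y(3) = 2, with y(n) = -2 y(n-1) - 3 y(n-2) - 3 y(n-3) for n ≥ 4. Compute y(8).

y(4) = -2·2 - 3·7 - 3·(-6) = -7
y(5) = -2·(-7) - 3·2 - 3·7 = -13
y(6) = -2·(-13) - 3·(-7) - 3·2 = 41
y(7) = -2·41 - 3·(-13) - 3·(-7) = -22
y(8) = -2·(-22) - 3·41 - 3·(-13) = -40

-40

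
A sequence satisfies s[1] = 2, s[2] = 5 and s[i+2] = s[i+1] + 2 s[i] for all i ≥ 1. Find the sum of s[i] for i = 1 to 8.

595

s[3] = 5 + 2*2 = 9
s[4] = 9 + 2*5 = 19
s[5] = 19 + 2*9 = 37
s[6] = 37 + 2*19 = 75
s[7] = 75 + 2*37 = 149
s[8] = 149 + 2*75 = 299
Sum = 2 + 5 + 9 + 19 + 37 + 75 + 149 + 299 = 595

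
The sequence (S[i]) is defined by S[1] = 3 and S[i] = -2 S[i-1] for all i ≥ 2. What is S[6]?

-96

S[2] = -2(3) = -6
S[3] = -2(-6) = 12
S[4] = -2(12) = -24
S[5] = -2(-24) = 48
S[6] = -2(48) = -96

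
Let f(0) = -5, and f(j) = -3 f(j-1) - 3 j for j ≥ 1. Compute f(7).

9699

f(1) = -3(-5) - 3 = 12
f(2) = -3(12) - 6 = -42
f(3) = -3(-42) - 9 = 117
f(4) = -3(117) - 12 = -363
f(5) = -3(-363) - 15 = 1074
f(6) = -3(1074) - 18 = -3240
f(7) = -3(-3240) - 21 = 9699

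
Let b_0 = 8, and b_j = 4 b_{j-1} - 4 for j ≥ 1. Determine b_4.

1708

b_1 = 4*8 - 4 = 28
b_2 = 4*28 - 4 = 108
b_3 = 4*108 - 4 = 428
b_4 = 4*428 - 4 = 1708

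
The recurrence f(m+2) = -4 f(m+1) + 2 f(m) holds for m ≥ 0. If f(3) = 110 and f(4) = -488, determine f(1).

7

Rearranging, f(m-2) = (f(m) + 4 f(m-1)) / 2.
f(2) = (-488 + 4·110) / 2 = -48/2 = -24
f(1) = (110 + 4·(-24)) / 2 = 14/2 = 7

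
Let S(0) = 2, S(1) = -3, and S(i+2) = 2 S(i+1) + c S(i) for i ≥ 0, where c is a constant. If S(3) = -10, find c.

S(2) = -6 + 2c
S(3) = -12 + c
So -12 + c = -10, giving c = 2.

2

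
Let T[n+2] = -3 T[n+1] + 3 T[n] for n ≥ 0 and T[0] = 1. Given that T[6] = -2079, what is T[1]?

Let T[1] = v.
T[2] = 3 - 3v
T[3] = -9 + 12v
T[4] = 36 - 45v
T[5] = -135 + 171v
T[6] = 513 - 648v
So 513 - 648v = -2079, giving v = 4.

4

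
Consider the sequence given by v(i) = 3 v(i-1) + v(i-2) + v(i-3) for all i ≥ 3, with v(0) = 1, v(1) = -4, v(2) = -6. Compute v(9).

-32216

v(3) = 3(-6) + (-4) + 1 = -21
v(4) = 3(-21) + (-6) + (-4) = -73
v(5) = 3(-73) + (-21) + (-6) = -246
v(6) = 3(-246) + (-73) + (-21) = -832
v(7) = 3(-832) + (-246) + (-73) = -2815
v(8) = 3(-2815) + (-832) + (-246) = -9523
v(9) = 3(-9523) + (-2815) + (-832) = -32216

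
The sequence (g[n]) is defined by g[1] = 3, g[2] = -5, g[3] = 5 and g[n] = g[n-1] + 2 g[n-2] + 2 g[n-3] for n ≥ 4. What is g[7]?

17

g[4] = 5 + 2(-5) + 2(3) = 1
g[5] = 1 + 2(5) + 2(-5) = 1
g[6] = 1 + 2(1) + 2(5) = 13
g[7] = 13 + 2(1) + 2(1) = 17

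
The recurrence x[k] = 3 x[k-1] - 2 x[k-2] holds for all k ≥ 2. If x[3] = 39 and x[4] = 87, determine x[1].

Rearranging, x[k-2] = (x[k] - 3 x[k-1]) / -2.
x[2] = (87 - 3*39) / -2 = -30/-2 = 15
x[1] = (39 - 3*15) / -2 = -6/-2 = 3

3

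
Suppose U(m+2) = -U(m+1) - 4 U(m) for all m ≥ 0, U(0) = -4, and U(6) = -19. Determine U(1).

Let U(1) = v.
U(2) = 16 - v
U(3) = -16 - 3v
U(4) = -48 + 7v
U(5) = 112 + 5v
U(6) = 80 - 33v
So 80 - 33v = -19, giving v = 3.

3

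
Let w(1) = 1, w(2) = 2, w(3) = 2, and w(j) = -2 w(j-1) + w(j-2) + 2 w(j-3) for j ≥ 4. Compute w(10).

-168

w(4) = -2(2) + 2 + 2(1) = 0
w(5) = -2(0) + 2 + 2(2) = 6
w(6) = -2(6) + 0 + 2(2) = -8
w(7) = -2(-8) + 6 + 2(0) = 22
w(8) = -2(22) + (-8) + 2(6) = -40
w(9) = -2(-40) + 22 + 2(-8) = 86
w(10) = -2(86) + (-40) + 2(22) = -168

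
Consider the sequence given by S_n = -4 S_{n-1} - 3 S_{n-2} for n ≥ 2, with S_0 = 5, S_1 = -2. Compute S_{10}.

S_2 = -4*(-2) - 3*5 = -7
S_3 = -4*(-7) - 3*(-2) = 34
S_4 = -4*34 - 3*(-7) = -115
S_5 = -4*(-115) - 3*34 = 358
S_6 = -4*358 - 3*(-115) = -1087
S_7 = -4*(-1087) - 3*358 = 3274
S_8 = -4*3274 - 3*(-1087) = -9835
S_9 = -4*(-9835) - 3*3274 = 29518
S_{10} = -4*29518 - 3*(-9835) = -88567

-88567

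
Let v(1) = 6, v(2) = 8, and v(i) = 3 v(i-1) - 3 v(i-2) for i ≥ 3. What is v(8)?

-216

v(3) = 3(8) - 3(6) = 6
v(4) = 3(6) - 3(8) = -6
v(5) = 3(-6) - 3(6) = -36
v(6) = 3(-36) - 3(-6) = -90
v(7) = 3(-90) - 3(-36) = -162
v(8) = 3(-162) - 3(-90) = -216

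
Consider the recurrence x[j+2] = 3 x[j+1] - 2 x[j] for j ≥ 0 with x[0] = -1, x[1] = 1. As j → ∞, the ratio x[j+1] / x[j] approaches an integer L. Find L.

2

The characteristic equation is r^2 - 3r + 2 = 0, which factors as (r - 2)(r - 1) = 0.
So the roots are 2 and 1. Since |2| > |1| and the coefficient of 2^j is non-zero, the ratio tends to 2.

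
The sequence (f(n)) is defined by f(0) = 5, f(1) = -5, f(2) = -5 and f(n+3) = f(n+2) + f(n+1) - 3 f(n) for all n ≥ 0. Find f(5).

-25

f(3) = (-5) + (-5) - 3*5 = -25
f(4) = (-25) + (-5) - 3*(-5) = -15
f(5) = (-15) + (-25) - 3*(-5) = -25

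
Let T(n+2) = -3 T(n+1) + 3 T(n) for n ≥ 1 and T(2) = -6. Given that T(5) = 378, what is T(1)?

3

Let T(1) = w.
T(3) = 18 + 3w
T(4) = -72 - 9w
T(5) = 270 + 36w
So 270 + 36w = 378, giving w = 3.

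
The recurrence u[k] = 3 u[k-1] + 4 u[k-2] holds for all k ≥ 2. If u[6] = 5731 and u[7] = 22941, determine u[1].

Rearranging, u[k-2] = (u[k] - 3 u[k-1]) / 4.
u[5] = (22941 - 3·5731) / 4 = 5748/4 = 1437
u[4] = (5731 - 3·1437) / 4 = 1420/4 = 355
u[3] = (1437 - 3·355) / 4 = 372/4 = 93
u[2] = (355 - 3·93) / 4 = 76/4 = 19
u[1] = (93 - 3·19) / 4 = 36/4 = 9

9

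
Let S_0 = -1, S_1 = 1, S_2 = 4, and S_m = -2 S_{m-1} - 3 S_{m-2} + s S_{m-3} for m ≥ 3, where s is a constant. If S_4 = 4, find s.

-2

S_3 = -11 - s
S_4 = 10 + 3s
So 10 + 3s = 4, giving s = -2.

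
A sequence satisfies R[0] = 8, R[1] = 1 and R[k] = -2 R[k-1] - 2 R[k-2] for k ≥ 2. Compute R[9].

16

R[2] = -2·1 - 2·8 = -18
R[3] = -2·(-18) - 2·1 = 34
R[4] = -2·34 - 2·(-18) = -32
R[5] = -2·(-32) - 2·34 = -4
R[6] = -2·(-4) - 2·(-32) = 72
R[7] = -2·72 - 2·(-4) = -136
R[8] = -2·(-136) - 2·72 = 128
R[9] = -2·128 - 2·(-136) = 16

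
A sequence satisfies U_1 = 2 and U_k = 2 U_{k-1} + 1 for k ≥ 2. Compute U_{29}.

The fixed point is 1/(1 - 2) = -1, so U_k + 1 = 2(U_{k-1} + 1).
Hence U_k = 3·2^{k-1} - 1.
U_{29} = 3·2^{28} - 1 = 3·268435456 - 1 = 805306367.

805306367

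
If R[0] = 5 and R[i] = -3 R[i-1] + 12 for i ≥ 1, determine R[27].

The fixed point is 12/(1 + 3) = 3, so R[i] - 3 = -3(R[i-1] - 3).
Hence R[i] = 2·(-3)^i + 3.
R[27] = 2·(-3)^{27} + 3 = 2·-7625597484987 + 3 = -15251194969971.

-15251194969971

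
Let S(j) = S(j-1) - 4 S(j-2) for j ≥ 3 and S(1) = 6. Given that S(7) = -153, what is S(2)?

Let S(2) = x.
S(3) = -24 + x
S(4) = -24 - 3x
S(5) = 72 - 7x
S(6) = 168 + 5x
S(7) = -120 + 33x
So -120 + 33x = -153, giving x = -1.

-1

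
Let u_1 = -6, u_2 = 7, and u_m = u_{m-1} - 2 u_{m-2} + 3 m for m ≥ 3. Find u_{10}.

-71

u_3 = 7 - 2·(-6) + 9 = 28
u_4 = 28 - 2·7 + 12 = 26
u_5 = 26 - 2·28 + 15 = -15
u_6 = (-15) - 2·26 + 18 = -49
u_7 = (-49) - 2·(-15) + 21 = 2
u_8 = 2 - 2·(-49) + 24 = 124
u_9 = 124 - 2·2 + 27 = 147
u_{10} = 147 - 2·124 + 30 = -71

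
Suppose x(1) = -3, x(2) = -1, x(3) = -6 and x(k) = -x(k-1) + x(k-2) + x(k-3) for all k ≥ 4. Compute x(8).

8

x(4) = -(-6) + (-1) + (-3) = 2
x(5) = -2 + (-6) + (-1) = -9
x(6) = -(-9) + 2 + (-6) = 5
x(7) = -5 + (-9) + 2 = -12
x(8) = -(-12) + 5 + (-9) = 8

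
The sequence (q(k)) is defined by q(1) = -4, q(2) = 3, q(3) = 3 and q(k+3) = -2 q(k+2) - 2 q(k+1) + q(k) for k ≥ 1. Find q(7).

-28

q(4) = -2·3 - 2·3 + (-4) = -16
q(5) = -2·(-16) - 2·3 + 3 = 29
q(6) = -2·29 - 2·(-16) + 3 = -23
q(7) = -2·(-23) - 2·29 + (-16) = -28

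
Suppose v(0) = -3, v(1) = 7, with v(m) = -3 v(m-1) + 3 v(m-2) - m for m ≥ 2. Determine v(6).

v(2) = -3(7) + 3(-3) - 2 = -32
v(3) = -3(-32) + 3(7) - 3 = 114
v(4) = -3(114) + 3(-32) - 4 = -442
v(5) = -3(-442) + 3(114) - 5 = 1663
v(6) = -3(1663) + 3(-442) - 6 = -6321

-6321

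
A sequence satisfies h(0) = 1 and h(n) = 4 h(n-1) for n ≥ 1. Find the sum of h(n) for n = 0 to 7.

21845

h(1) = 4·1 = 4
h(2) = 4·4 = 16
h(3) = 4·16 = 64
h(4) = 4·64 = 256
h(5) = 4·256 = 1024
h(6) = 4·1024 = 4096
h(7) = 4·4096 = 16384
Sum = 1 + 4 + 16 + 64 + 256 + 1024 + 4096 + 16384 = 21845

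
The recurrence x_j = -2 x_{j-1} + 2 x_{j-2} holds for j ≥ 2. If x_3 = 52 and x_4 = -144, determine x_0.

Rearranging, x_{j-2} = (x_j + 2 x_{j-1}) / 2.
x_2 = (-144 + 2(52)) / 2 = -40/2 = -20
x_1 = (52 + 2(-20)) / 2 = 12/2 = 6
x_0 = (-20 + 2(6)) / 2 = -8/2 = -4

-4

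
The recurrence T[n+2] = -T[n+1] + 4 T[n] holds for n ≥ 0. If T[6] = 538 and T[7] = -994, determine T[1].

Rearranging, T[n-2] = (T[n] + T[n-1]) / 4.
T[5] = (-994 + 538) / 4 = -456/4 = -114
T[4] = (538 + (-114)) / 4 = 424/4 = 106
T[3] = (-114 + 106) / 4 = -8/4 = -2
T[2] = (106 + (-2)) / 4 = 104/4 = 26
T[1] = (-2 + 26) / 4 = 24/4 = 6

6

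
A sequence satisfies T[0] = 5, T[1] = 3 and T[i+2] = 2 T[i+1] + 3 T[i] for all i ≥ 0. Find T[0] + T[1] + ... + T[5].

728

T[2] = 2·3 + 3·5 = 21
T[3] = 2·21 + 3·3 = 51
T[4] = 2·51 + 3·21 = 165
T[5] = 2·165 + 3·51 = 483
Sum = 5 + 3 + 21 + 51 + 165 + 483 = 728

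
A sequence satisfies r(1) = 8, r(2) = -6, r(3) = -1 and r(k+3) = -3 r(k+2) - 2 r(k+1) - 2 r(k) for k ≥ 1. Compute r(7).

r(4) = -3·(-1) - 2·(-6) - 2·8 = -1
r(5) = -3·(-1) - 2·(-1) - 2·(-6) = 17
r(6) = -3·17 - 2·(-1) - 2·(-1) = -47
r(7) = -3·(-47) - 2·17 - 2·(-1) = 109

109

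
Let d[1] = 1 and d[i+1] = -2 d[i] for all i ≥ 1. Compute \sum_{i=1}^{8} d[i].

d[2] = -2(1) = -2
d[3] = -2(-2) = 4
d[4] = -2(4) = -8
d[5] = -2(-8) = 16
d[6] = -2(16) = -32
d[7] = -2(-32) = 64
d[8] = -2(64) = -128
Sum = 1 + (-2) + 4 + (-8) + 16 + (-32) + 64 + (-128) = -85

-85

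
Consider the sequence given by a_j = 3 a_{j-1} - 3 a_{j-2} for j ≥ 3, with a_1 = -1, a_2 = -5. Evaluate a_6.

a_3 = 3(-5) - 3(-1) = -12
a_4 = 3(-12) - 3(-5) = -21
a_5 = 3(-21) - 3(-12) = -27
a_6 = 3(-27) - 3(-21) = -18

-18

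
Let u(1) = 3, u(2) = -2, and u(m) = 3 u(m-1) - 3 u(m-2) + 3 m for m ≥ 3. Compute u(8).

492

u(3) = 3(-2) - 3(3) + 9 = -6
u(4) = 3(-6) - 3(-2) + 12 = 0
u(5) = 3(0) - 3(-6) + 15 = 33
u(6) = 3(33) - 3(0) + 18 = 117
u(7) = 3(117) - 3(33) + 21 = 273
u(8) = 3(273) - 3(117) + 24 = 492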